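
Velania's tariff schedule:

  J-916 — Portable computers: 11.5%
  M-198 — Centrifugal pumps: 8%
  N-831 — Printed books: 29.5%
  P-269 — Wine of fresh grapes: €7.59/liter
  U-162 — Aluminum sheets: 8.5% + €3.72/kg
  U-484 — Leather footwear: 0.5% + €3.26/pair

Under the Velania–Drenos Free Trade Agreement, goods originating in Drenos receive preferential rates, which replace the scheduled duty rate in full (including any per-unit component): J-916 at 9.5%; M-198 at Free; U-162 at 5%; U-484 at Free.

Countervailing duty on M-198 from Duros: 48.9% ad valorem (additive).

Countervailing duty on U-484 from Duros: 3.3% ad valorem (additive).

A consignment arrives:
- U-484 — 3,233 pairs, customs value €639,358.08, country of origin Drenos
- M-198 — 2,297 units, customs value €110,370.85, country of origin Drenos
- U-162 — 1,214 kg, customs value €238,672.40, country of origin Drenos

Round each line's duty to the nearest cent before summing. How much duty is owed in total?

Line 1 (U-484, Drenos, 3,233 pairs, €639,358.08):
Base rate for U-484 is 0.5% + €3.26/pair.
Origin Drenos qualifies under the Velania–Drenos agreement and U-484 is covered: preferential rate Free applies instead.
The additional-duty order on U-484 targets Duros, not Drenos; it does not apply.
Duty = €639,358.08 × 0% = €0.00.
Line 2 (M-198, Drenos, 2,297 units, €110,370.85):
Base rate for M-198 is 8%.
Origin Drenos qualifies under the Velania–Drenos agreement and M-198 is covered: preferential rate Free applies instead.
The additional-duty order on M-198 targets Duros, not Drenos; it does not apply.
Duty = €110,370.85 × 0% = €0.00.
Line 3 (U-162, Drenos, 1,214 kg, €238,672.40):
Base rate for U-162 is 8.5% + €3.72/kg.
Origin Drenos qualifies under the Velania–Drenos agreement and U-162 is covered: preferential rate 5% applies instead.
Duty = €238,672.40 × 5% = €11,933.62.
Total = €0.00 + €0.00 + €11,933.62 = €11,933.62.

€11,933.62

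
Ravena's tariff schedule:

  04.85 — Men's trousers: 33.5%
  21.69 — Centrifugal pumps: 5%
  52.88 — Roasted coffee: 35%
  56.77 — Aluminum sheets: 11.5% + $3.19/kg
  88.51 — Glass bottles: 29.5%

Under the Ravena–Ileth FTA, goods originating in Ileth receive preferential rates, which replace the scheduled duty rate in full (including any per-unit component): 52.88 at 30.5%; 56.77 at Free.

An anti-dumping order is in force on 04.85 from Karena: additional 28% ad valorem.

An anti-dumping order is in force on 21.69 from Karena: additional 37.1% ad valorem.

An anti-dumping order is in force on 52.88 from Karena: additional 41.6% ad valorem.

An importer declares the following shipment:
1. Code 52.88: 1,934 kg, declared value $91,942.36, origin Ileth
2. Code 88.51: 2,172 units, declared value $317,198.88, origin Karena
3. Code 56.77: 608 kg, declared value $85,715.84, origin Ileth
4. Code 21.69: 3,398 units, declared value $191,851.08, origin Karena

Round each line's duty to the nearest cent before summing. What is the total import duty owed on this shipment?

Line 1 (52.88, Ileth, 1,934 kg, $91,942.36):
Base rate for 52.88 is 35%.
Origin Ileth qualifies under the Ravena–Ileth agreement and 52.88 is covered: preferential rate 30.5% applies instead.
The additional-duty order on 52.88 targets Karena, not Ileth; it does not apply.
Duty = $91,942.36 × 30.5% = $28,042.42.
Line 2 (88.51, Karena, 2,172 units, $317,198.88):
Base rate for 88.51 is 29.5%.
Duty = $317,198.88 × 29.5% = $93,573.67.
Line 3 (56.77, Ileth, 608 kg, $85,715.84):
Base rate for 56.77 is 11.5% + $3.19/kg.
Origin Ileth qualifies under the Ravena–Ileth agreement and 56.77 is covered: preferential rate Free applies instead.
Duty = $85,715.84 × 0% = $0.00.
Line 4 (21.69, Karena, 3,398 units, $191,851.08):
Base rate for 21.69 is 5%.
Additional duty on 21.69 from Karena: +37.1%. Applied ad valorem rate: 5% + 37.1% = 42.1%.
Duty = $191,851.08 × 42.1% = $80,769.30.
Total = $28,042.42 + $93,573.67 + $0.00 + $80,769.30 = $202,385.39.

$202,385.39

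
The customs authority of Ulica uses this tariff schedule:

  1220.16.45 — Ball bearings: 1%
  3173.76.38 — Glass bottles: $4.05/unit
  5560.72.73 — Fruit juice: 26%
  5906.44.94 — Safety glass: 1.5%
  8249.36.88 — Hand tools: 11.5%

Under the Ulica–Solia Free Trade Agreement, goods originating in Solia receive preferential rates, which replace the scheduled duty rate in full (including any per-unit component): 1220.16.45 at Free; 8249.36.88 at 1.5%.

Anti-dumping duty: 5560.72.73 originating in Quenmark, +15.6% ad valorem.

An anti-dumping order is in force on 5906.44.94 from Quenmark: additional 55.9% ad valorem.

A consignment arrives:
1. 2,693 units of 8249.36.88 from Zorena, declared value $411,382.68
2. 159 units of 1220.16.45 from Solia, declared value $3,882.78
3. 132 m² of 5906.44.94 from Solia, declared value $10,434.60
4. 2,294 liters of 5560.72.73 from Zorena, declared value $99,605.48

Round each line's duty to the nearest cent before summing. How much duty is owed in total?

Line 1 (8249.36.88, Zorena, 2,693 units, $411,382.68):
Base rate for 8249.36.88 is 11.5%.
8249.36.88 has an FTA preferential rate, but origin Zorena is not Solia; base rate stands.
Duty = $411,382.68 × 11.5% = $47,309.01.
Line 2 (1220.16.45, Solia, 159 units, $3,882.78):
Base rate for 1220.16.45 is 1%.
Origin Solia qualifies under the Ulica–Solia agreement and 1220.16.45 is covered: preferential rate Free applies instead.
Duty = $3,882.78 × 0% = $0.00.
Line 3 (5906.44.94, Solia, 132 m², $10,434.60):
Base rate for 5906.44.94 is 1.5%.
Origin Solia is the FTA partner but 5906.44.94 is not on the preference list; base rate stands.
The additional-duty order on 5906.44.94 targets Quenmark, not Solia; it does not apply.
Duty = $10,434.60 × 1.5% = $156.52.
Line 4 (5560.72.73, Zorena, 2,294 liters, $99,605.48):
Base rate for 5560.72.73 is 26%.
The additional-duty order on 5560.72.73 targets Quenmark, not Zorena; it does not apply.
Duty = $99,605.48 × 26% = $25,897.42.
Total = $47,309.01 + $0.00 + $156.52 + $25,897.42 = $73,362.95.

$73,362.95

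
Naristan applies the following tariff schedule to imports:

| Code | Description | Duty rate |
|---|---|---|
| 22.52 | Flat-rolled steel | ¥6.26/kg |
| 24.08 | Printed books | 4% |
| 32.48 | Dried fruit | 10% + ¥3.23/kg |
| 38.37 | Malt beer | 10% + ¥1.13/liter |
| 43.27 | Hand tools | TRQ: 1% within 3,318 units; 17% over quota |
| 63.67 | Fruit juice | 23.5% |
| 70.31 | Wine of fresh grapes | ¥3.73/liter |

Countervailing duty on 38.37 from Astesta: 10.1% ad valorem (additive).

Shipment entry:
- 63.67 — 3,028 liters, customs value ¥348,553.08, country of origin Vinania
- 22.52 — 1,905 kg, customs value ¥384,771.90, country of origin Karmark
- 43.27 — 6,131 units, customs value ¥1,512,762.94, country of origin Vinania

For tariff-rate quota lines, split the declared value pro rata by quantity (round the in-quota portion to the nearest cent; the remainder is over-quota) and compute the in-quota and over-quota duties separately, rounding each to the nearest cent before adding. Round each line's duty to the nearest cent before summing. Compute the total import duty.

¥220,015.64

Line 1 (63.67, Vinania, 3,028 liters, ¥348,553.08):
Base rate for 63.67 is 23.5%.
Duty = ¥348,553.08 × 23.5% = ¥81,909.97.
Line 2 (22.52, Karmark, 1,905 kg, ¥384,771.90):
Base rate for 22.52 is ¥6.26/kg.
Duty = 1,905 × ¥6.26 = ¥11,925.30.
Line 3 (43.27, Vinania, 6,131 units, ¥1,512,762.94):
Code 43.27 is under a tariff-rate quota (threshold 3,318 units). In-quota: 3,318 units at 1%; over-quota: 2,813 units at 17%.
Pro-rata value split: in-quota = ¥1,512,762.94 × 3,318/6,131 = ¥818,683.32; over-quota = ¥1,512,762.94 − ¥818,683.32 = ¥694,079.62.
In-quota duty = ¥818,683.32 × 1% = ¥8,186.83. Over-quota duty = ¥694,079.62 × 17% = ¥117,993.54.
Line duty = ¥8,186.83 + ¥117,993.54 = ¥126,180.37.
Total = ¥81,909.97 + ¥11,925.30 + ¥126,180.37 = ¥220,015.64.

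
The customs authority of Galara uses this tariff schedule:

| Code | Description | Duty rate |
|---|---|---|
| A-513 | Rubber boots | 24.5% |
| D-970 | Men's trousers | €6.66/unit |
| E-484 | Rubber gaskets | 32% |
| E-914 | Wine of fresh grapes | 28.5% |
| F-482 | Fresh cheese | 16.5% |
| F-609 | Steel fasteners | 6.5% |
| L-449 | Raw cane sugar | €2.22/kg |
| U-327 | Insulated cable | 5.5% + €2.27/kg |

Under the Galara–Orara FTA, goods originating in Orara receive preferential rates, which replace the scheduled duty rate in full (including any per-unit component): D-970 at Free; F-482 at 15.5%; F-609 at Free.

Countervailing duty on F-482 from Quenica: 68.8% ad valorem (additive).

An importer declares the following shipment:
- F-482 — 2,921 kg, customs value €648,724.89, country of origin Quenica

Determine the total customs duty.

€553,362.33

Line 1 (F-482, Quenica, 2,921 kg, €648,724.89):
Base rate for F-482 is 16.5%.
F-482 has an FTA preferential rate, but origin Quenica is not Orara; base rate stands.
Additional duty on F-482 from Quenica: +68.8%. Applied ad valorem rate: 16.5% + 68.8% = 85.3%.
Duty = €648,724.89 × 85.3% = €553,362.33.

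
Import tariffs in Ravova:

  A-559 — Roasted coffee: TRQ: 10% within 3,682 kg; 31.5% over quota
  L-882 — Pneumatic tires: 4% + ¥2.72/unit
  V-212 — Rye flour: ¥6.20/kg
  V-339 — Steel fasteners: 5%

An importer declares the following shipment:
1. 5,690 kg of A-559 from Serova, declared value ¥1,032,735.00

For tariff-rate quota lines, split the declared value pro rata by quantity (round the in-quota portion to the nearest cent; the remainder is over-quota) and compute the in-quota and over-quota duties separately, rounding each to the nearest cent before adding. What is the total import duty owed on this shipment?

¥181,630.68

Line 1 (A-559, Serova, 5,690 kg, ¥1,032,735.00):
Code A-559 is under a tariff-rate quota (threshold 3,682 kg). In-quota: 3,682 kg at 10%; over-quota: 2,008 kg at 31.5%.
Pro-rata value split: in-quota = ¥1,032,735.00 × 3,682/5,690 = ¥668,283.00; over-quota = ¥1,032,735.00 − ¥668,283.00 = ¥364,452.00.
In-quota duty = ¥668,283.00 × 10% = ¥66,828.30. Over-quota duty = ¥364,452.00 × 31.5% = ¥114,802.38.
Line duty = ¥66,828.30 + ¥114,802.38 = ¥181,630.68.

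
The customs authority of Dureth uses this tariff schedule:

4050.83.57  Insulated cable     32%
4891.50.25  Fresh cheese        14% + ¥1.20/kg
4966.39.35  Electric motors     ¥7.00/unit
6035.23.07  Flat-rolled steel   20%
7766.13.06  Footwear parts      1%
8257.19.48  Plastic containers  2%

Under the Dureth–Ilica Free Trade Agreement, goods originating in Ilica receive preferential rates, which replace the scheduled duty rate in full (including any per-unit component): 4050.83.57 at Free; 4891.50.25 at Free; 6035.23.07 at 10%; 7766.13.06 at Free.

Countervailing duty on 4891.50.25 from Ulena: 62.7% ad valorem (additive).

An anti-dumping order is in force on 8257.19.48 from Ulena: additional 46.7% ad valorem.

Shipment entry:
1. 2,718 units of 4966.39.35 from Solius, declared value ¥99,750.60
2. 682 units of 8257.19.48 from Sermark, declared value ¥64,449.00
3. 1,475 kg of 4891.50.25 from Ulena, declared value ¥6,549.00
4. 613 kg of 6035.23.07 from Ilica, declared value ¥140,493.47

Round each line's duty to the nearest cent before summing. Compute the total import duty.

¥41,157.41

Line 1 (4966.39.35, Solius, 2,718 units, ¥99,750.60):
Base rate for 4966.39.35 is ¥7.00/unit.
Duty = 2,718 × ¥7.00 = ¥19,026.00.
Line 2 (8257.19.48, Sermark, 682 units, ¥64,449.00):
Base rate for 8257.19.48 is 2%.
The additional-duty order on 8257.19.48 targets Ulena, not Sermark; it does not apply.
Duty = ¥64,449.00 × 2% = ¥1,288.98.
Line 3 (4891.50.25, Ulena, 1,475 kg, ¥6,549.00):
Base rate for 4891.50.25 is 14% + ¥1.20/kg.
4891.50.25 has an FTA preferential rate, but origin Ulena is not Ilica; base rate stands.
Additional duty on 4891.50.25 from Ulena: +62.7%. Applied ad valorem rate: 14% + 62.7% = 76.7%.
Duty = ¥6,549.00 × 76.7% + 1,475 × ¥1.20 = ¥6,793.08.
Line 4 (6035.23.07, Ilica, 613 kg, ¥140,493.47):
Base rate for 6035.23.07 is 20%.
Origin Ilica qualifies under the Dureth–Ilica agreement and 6035.23.07 is covered: preferential rate 10% applies instead.
Duty = ¥140,493.47 × 10% = ¥14,049.35.
Total = ¥19,026.00 + ¥1,288.98 + ¥6,793.08 + ¥14,049.35 = ¥41,157.41.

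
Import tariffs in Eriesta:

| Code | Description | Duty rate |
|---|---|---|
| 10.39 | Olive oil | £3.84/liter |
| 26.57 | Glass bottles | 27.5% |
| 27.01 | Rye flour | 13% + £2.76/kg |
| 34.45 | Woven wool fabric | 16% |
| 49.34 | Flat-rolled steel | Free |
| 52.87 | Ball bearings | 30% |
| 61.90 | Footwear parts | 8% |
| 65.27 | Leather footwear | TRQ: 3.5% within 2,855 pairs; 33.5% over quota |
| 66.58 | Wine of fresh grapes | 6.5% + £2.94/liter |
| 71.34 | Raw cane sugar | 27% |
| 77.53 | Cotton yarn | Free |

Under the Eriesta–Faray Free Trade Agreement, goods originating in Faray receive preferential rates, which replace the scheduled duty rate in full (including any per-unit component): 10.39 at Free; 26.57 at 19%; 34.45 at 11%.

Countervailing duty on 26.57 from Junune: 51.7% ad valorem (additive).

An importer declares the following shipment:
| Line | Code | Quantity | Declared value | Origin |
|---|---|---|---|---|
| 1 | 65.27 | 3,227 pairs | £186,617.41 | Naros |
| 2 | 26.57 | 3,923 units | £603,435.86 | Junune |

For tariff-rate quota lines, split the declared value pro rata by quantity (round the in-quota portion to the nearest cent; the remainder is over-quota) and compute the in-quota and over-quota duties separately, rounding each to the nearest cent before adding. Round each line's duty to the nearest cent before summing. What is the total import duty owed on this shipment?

Line 1 (65.27, Naros, 3,227 pairs, £186,617.41):
Code 65.27 is under a tariff-rate quota (threshold 2,855 pairs). In-quota: 2,855 pairs at 3.5%; over-quota: 372 pairs at 33.5%.
Pro-rata value split: in-quota = £186,617.41 × 2,855/3,227 = £165,104.65; over-quota = £186,617.41 − £165,104.65 = £21,512.76.
In-quota duty = £165,104.65 × 3.5% = £5,778.66. Over-quota duty = £21,512.76 × 33.5% = £7,206.77.
Line duty = £5,778.66 + £7,206.77 = £12,985.43.
Line 2 (26.57, Junune, 3,923 units, £603,435.86):
Base rate for 26.57 is 27.5%.
26.57 has an FTA preferential rate, but origin Junune is not Faray; base rate stands.
Additional duty on 26.57 from Junune: +51.7%. Applied ad valorem rate: 27.5% + 51.7% = 79.2%.
Duty = £603,435.86 × 79.2% = £477,921.20.
Total = £12,985.43 + £477,921.20 = £490,906.63.

£490,906.63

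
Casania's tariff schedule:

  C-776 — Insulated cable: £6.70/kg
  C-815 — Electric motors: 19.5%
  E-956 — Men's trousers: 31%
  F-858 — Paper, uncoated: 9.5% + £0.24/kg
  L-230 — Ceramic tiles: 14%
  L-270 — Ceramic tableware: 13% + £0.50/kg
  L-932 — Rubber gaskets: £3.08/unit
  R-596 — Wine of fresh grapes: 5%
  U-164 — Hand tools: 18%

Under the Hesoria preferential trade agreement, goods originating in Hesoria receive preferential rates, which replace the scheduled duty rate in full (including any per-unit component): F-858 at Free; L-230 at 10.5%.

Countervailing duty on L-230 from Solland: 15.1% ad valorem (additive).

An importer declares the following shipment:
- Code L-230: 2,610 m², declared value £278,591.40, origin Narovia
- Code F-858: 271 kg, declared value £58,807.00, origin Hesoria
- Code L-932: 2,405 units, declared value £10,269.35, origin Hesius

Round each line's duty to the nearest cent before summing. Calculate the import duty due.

£46,410.20

Line 1 (L-230, Narovia, 2,610 m², £278,591.40):
Base rate for L-230 is 14%.
L-230 has an FTA preferential rate, but origin Narovia is not Hesoria; base rate stands.
The additional-duty order on L-230 targets Solland, not Narovia; it does not apply.
Duty = £278,591.40 × 14% = £39,002.80.
Line 2 (F-858, Hesoria, 271 kg, £58,807.00):
Base rate for F-858 is 9.5% + £0.24/kg.
Origin Hesoria qualifies under the Casania–Hesoria agreement and F-858 is covered: preferential rate Free applies instead.
Duty = £58,807.00 × 0% = £0.00.
Line 3 (L-932, Hesius, 2,405 units, £10,269.35):
Base rate for L-932 is £3.08/unit.
Duty = 2,405 × £3.08 = £7,407.40.
Total = £39,002.80 + £0.00 + £7,407.40 = £46,410.20.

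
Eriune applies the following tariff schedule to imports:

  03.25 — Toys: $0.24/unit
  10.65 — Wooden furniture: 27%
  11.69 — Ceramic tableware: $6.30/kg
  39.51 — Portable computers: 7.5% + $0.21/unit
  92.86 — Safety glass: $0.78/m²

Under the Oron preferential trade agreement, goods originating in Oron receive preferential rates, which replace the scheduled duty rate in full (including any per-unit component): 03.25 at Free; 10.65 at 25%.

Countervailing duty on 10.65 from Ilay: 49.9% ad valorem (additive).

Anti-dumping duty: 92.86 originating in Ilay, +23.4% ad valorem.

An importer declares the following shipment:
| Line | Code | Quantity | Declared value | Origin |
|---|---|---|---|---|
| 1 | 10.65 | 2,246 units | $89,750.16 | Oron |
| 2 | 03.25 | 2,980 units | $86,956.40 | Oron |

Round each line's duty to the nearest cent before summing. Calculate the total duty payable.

Line 1 (10.65, Oron, 2,246 units, $89,750.16):
Base rate for 10.65 is 27%.
Origin Oron qualifies under the Eriune–Oron agreement and 10.65 is covered: preferential rate 25% applies instead.
The additional-duty order on 10.65 targets Ilay, not Oron; it does not apply.
Duty = $89,750.16 × 25% = $22,437.54.
Line 2 (03.25, Oron, 2,980 units, $86,956.40):
Base rate for 03.25 is $0.24/unit.
Origin Oron qualifies under the Eriune–Oron agreement and 03.25 is covered: preferential rate Free applies instead.
Duty = $86,956.40 × 0% = $0.00.
Total = $22,437.54 + $0.00 = $22,437.54.

$22,437.54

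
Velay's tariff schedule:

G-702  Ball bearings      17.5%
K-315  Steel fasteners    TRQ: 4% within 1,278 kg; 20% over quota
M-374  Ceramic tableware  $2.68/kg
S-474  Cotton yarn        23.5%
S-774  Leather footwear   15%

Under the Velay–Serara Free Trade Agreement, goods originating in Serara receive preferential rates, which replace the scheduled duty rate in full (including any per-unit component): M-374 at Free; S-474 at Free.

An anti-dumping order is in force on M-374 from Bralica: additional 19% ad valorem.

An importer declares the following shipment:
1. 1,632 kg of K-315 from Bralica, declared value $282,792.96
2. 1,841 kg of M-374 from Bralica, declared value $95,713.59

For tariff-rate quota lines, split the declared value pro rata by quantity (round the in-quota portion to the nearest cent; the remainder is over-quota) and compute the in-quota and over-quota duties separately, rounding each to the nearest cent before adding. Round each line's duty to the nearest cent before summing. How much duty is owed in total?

$44,245.75

Line 1 (K-315, Bralica, 1,632 kg, $282,792.96):
Code K-315 is under a tariff-rate quota (threshold 1,278 kg). In-quota: 1,278 kg at 4%; over-quota: 354 kg at 20%.
Pro-rata value split: in-quota = $282,792.96 × 1,278/1,632 = $221,451.84; over-quota = $282,792.96 − $221,451.84 = $61,341.12.
In-quota duty = $221,451.84 × 4% = $8,858.07. Over-quota duty = $61,341.12 × 20% = $12,268.22.
Line duty = $8,858.07 + $12,268.22 = $21,126.29.
Line 2 (M-374, Bralica, 1,841 kg, $95,713.59):
Base rate for M-374 is $2.68/kg.
M-374 has an FTA preferential rate, but origin Bralica is not Serara; base rate stands.
Additional duty on M-374 from Bralica: +19% ad valorem. Applied ad valorem rate = 19%.
Duty = $95,713.59 × 19% + 1,841 × $2.68 = $23,119.46.
Total = $21,126.29 + $23,119.46 = $44,245.75.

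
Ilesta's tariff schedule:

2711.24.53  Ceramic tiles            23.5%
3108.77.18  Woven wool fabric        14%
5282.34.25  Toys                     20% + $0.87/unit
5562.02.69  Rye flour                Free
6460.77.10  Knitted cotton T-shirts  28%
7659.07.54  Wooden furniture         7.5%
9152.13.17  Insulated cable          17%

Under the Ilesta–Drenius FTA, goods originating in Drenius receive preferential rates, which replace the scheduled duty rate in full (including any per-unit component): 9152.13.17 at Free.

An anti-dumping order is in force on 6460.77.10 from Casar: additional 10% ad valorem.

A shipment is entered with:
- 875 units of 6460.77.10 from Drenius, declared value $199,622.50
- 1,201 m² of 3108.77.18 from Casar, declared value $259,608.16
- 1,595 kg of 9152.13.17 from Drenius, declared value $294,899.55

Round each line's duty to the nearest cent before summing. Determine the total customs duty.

$92,239.44

Line 1 (6460.77.10, Drenius, 875 units, $199,622.50):
Base rate for 6460.77.10 is 28%.
Origin Drenius is the FTA partner but 6460.77.10 is not on the preference list; base rate stands.
The additional-duty order on 6460.77.10 targets Casar, not Drenius; it does not apply.
Duty = $199,622.50 × 28% = $55,894.30.
Line 2 (3108.77.18, Casar, 1,201 m², $259,608.16):
Base rate for 3108.77.18 is 14%.
Duty = $259,608.16 × 14% = $36,345.14.
Line 3 (9152.13.17, Drenius, 1,595 kg, $294,899.55):
Base rate for 9152.13.17 is 17%.
Origin Drenius qualifies under the Ilesta–Drenius agreement and 9152.13.17 is covered: preferential rate Free applies instead.
Duty = $294,899.55 × 0% = $0.00.
Total = $55,894.30 + $36,345.14 + $0.00 = $92,239.44.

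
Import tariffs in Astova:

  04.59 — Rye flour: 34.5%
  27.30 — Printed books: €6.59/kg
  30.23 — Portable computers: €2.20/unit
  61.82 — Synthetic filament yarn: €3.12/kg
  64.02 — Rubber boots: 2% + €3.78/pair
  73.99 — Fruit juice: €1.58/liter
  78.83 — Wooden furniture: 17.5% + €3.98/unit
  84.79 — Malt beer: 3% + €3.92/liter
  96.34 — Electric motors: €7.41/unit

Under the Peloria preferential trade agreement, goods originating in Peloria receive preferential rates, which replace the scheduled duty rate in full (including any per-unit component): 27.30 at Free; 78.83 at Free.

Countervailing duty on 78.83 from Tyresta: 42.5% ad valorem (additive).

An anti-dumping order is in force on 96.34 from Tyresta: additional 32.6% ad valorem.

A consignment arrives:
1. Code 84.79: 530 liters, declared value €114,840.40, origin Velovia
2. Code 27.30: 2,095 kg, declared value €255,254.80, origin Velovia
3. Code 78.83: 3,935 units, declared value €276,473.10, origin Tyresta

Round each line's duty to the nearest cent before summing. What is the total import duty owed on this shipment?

Line 1 (84.79, Velovia, 530 liters, €114,840.40):
Base rate for 84.79 is 3% + €3.92/liter.
Duty = €114,840.40 × 3% + 530 × €3.92 = €5,522.81.
Line 2 (27.30, Velovia, 2,095 kg, €255,254.80):
Base rate for 27.30 is €6.59/kg.
27.30 has an FTA preferential rate, but origin Velovia is not Peloria; base rate stands.
Duty = 2,095 × €6.59 = €13,806.05.
Line 3 (78.83, Tyresta, 3,935 units, €276,473.10):
Base rate for 78.83 is 17.5% + €3.98/unit.
78.83 has an FTA preferential rate, but origin Tyresta is not Peloria; base rate stands.
Additional duty on 78.83 from Tyresta: +42.5%. Applied ad valorem rate: 17.5% + 42.5% = 60%.
Duty = €276,473.10 × 60% + 3,935 × €3.98 = €181,545.16.
Total = €5,522.81 + €13,806.05 + €181,545.16 = €200,874.02.

€200,874.02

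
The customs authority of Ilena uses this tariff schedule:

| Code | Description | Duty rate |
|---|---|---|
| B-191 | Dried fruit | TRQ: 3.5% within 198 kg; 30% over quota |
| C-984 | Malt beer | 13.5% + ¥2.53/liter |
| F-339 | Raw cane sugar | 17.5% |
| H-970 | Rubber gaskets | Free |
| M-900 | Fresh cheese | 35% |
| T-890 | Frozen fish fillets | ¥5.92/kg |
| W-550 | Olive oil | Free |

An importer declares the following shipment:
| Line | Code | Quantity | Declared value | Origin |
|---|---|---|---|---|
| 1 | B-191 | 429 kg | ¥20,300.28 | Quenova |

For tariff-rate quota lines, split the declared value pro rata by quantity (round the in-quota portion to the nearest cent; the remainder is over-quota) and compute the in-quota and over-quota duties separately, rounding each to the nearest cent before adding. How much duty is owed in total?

Line 1 (B-191, Quenova, 429 kg, ¥20,300.28):
Code B-191 is under a tariff-rate quota (threshold 198 kg). In-quota: 198 kg at 3.5%; over-quota: 231 kg at 30%.
Pro-rata value split: in-quota = ¥20,300.28 × 198/429 = ¥9,369.36; over-quota = ¥20,300.28 − ¥9,369.36 = ¥10,930.92.
In-quota duty = ¥9,369.36 × 3.5% = ¥327.93. Over-quota duty = ¥10,930.92 × 30% = ¥3,279.28.
Line duty = ¥327.93 + ¥3,279.28 = ¥3,607.21.

¥3,607.21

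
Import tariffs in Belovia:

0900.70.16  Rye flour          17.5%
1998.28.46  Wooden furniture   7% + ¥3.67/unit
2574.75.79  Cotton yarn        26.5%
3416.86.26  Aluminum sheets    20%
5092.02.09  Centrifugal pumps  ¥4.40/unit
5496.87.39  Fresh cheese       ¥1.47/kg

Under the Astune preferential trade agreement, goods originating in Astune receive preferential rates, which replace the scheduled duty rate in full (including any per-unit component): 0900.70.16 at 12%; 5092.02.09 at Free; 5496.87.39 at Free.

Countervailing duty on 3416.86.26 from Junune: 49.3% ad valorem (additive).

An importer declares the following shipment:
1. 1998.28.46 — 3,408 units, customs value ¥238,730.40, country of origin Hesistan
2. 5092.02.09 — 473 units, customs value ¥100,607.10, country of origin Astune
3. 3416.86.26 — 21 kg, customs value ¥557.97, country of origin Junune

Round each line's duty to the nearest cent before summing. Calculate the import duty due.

¥29,605.16

Line 1 (1998.28.46, Hesistan, 3,408 units, ¥238,730.40):
Base rate for 1998.28.46 is 7% + ¥3.67/unit.
Duty = ¥238,730.40 × 7% + 3,408 × ¥3.67 = ¥29,218.49.
Line 2 (5092.02.09, Astune, 473 units, ¥100,607.10):
Base rate for 5092.02.09 is ¥4.40/unit.
Origin Astune qualifies under the Belovia–Astune agreement and 5092.02.09 is covered: preferential rate Free applies instead.
Duty = ¥100,607.10 × 0% = ¥0.00.
Line 3 (3416.86.26, Junune, 21 kg, ¥557.97):
Base rate for 3416.86.26 is 20%.
Additional duty on 3416.86.26 from Junune: +49.3%. Applied ad valorem rate: 20% + 49.3% = 69.3%.
Duty = ¥557.97 × 69.3% = ¥386.67.
Total = ¥29,218.49 + ¥0.00 + ¥386.67 = ¥29,605.16.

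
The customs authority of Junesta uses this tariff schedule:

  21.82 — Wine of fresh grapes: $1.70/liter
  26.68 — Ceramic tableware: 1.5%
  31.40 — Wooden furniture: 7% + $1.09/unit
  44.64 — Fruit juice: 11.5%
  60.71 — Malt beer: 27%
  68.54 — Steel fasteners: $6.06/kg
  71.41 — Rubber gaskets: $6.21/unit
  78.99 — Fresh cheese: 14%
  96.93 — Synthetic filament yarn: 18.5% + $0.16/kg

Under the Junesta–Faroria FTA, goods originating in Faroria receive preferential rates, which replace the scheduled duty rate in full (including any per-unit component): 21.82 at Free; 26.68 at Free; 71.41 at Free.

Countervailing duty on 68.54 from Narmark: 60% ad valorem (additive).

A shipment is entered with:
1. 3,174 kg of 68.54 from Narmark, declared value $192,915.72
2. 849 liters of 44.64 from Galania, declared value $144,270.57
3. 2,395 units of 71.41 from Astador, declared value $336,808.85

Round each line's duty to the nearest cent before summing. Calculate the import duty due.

$166,447.94

Line 1 (68.54, Narmark, 3,174 kg, $192,915.72):
Base rate for 68.54 is $6.06/kg.
Additional duty on 68.54 from Narmark: +60% ad valorem. Applied ad valorem rate = 60%.
Duty = $192,915.72 × 60% + 3,174 × $6.06 = $134,983.87.
Line 2 (44.64, Galania, 849 liters, $144,270.57):
Base rate for 44.64 is 11.5%.
Duty = $144,270.57 × 11.5% = $16,591.12.
Line 3 (71.41, Astador, 2,395 units, $336,808.85):
Base rate for 71.41 is $6.21/unit.
71.41 has an FTA preferential rate, but origin Astador is not Faroria; base rate stands.
Duty = 2,395 × $6.21 = $14,872.95.
Total = $134,983.87 + $16,591.12 + $14,872.95 = $166,447.94.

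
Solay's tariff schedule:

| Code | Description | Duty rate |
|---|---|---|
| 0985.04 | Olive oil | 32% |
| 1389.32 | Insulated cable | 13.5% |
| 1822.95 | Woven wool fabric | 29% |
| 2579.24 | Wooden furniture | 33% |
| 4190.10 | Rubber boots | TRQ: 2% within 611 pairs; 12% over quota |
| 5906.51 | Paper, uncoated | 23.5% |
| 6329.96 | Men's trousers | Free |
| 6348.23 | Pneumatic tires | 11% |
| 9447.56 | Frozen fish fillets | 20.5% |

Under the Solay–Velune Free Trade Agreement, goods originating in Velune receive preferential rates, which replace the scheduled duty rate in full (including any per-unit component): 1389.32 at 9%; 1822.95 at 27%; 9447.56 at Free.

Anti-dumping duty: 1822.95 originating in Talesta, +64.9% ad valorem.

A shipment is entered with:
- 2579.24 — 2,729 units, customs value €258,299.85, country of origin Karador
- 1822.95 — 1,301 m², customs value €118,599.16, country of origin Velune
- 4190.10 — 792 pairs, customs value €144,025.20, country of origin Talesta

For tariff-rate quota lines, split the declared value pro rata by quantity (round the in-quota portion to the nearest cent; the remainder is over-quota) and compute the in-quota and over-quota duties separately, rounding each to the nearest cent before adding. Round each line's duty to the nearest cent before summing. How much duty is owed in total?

€123,432.71

Line 1 (2579.24, Karador, 2,729 units, €258,299.85):
Base rate for 2579.24 is 33%.
Duty = €258,299.85 × 33% = €85,238.95.
Line 2 (1822.95, Velune, 1,301 m², €118,599.16):
Base rate for 1822.95 is 29%.
Origin Velune qualifies under the Solay–Velune agreement and 1822.95 is covered: preferential rate 27% applies instead.
The additional-duty order on 1822.95 targets Talesta, not Velune; it does not apply.
Duty = €118,599.16 × 27% = €32,021.77.
Line 3 (4190.10, Talesta, 792 pairs, €144,025.20):
Code 4190.10 is under a tariff-rate quota (threshold 611 pairs). In-quota: 611 pairs at 2%; over-quota: 181 pairs at 12%.
Pro-rata value split: in-quota = €144,025.20 × 611/792 = €111,110.35; over-quota = €144,025.20 − €111,110.35 = €32,914.85.
In-quota duty = €111,110.35 × 2% = €2,222.21. Over-quota duty = €32,914.85 × 12% = €3,949.78.
Line duty = €2,222.21 + €3,949.78 = €6,171.99.
Total = €85,238.95 + €32,021.77 + €6,171.99 = €123,432.71.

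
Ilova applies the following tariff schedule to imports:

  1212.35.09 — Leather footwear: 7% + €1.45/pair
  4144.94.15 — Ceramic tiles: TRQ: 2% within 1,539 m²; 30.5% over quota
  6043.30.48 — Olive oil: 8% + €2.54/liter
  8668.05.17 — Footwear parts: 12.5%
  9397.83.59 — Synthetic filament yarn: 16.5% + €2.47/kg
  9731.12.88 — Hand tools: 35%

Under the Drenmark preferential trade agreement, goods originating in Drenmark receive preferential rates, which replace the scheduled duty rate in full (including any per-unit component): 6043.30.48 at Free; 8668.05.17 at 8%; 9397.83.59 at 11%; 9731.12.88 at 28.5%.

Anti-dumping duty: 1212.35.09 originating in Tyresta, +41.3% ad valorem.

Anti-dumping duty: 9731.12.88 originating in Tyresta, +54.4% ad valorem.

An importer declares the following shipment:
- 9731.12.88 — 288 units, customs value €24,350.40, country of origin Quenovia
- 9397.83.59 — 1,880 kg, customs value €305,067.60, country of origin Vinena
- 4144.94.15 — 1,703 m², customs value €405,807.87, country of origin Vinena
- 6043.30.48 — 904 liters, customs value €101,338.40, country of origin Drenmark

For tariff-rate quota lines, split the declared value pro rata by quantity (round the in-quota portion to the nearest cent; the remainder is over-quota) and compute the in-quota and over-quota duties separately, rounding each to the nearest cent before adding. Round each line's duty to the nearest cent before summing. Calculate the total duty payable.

€82,756.23

Line 1 (9731.12.88, Quenovia, 288 units, €24,350.40):
Base rate for 9731.12.88 is 35%.
9731.12.88 has an FTA preferential rate, but origin Quenovia is not Drenmark; base rate stands.
The additional-duty order on 9731.12.88 targets Tyresta, not Quenovia; it does not apply.
Duty = €24,350.40 × 35% = €8,522.64.
Line 2 (9397.83.59, Vinena, 1,880 kg, €305,067.60):
Base rate for 9397.83.59 is 16.5% + €2.47/kg.
9397.83.59 has an FTA preferential rate, but origin Vinena is not Drenmark; base rate stands.
Duty = €305,067.60 × 16.5% + 1,880 × €2.47 = €54,979.75.
Line 3 (4144.94.15, Vinena, 1,703 m², €405,807.87):
Code 4144.94.15 is under a tariff-rate quota (threshold 1,539 m²). In-quota: 1,539 m² at 2%; over-quota: 164 m² at 30.5%.
Pro-rata value split: in-quota = €405,807.87 × 1,539/1,703 = €366,728.31; over-quota = €405,807.87 − €366,728.31 = €39,079.56.
In-quota duty = €366,728.31 × 2% = €7,334.57. Over-quota duty = €39,079.56 × 30.5% = €11,919.27.
Line duty = €7,334.57 + €11,919.27 = €19,253.84.
Line 4 (6043.30.48, Drenmark, 904 liters, €101,338.40):
Base rate for 6043.30.48 is 8% + €2.54/liter.
Origin Drenmark qualifies under the Ilova–Drenmark agreement and 6043.30.48 is covered: preferential rate Free applies instead.
Duty = €101,338.40 × 0% = €0.00.
Total = €8,522.64 + €54,979.75 + €19,253.84 + €0.00 = €82,756.23.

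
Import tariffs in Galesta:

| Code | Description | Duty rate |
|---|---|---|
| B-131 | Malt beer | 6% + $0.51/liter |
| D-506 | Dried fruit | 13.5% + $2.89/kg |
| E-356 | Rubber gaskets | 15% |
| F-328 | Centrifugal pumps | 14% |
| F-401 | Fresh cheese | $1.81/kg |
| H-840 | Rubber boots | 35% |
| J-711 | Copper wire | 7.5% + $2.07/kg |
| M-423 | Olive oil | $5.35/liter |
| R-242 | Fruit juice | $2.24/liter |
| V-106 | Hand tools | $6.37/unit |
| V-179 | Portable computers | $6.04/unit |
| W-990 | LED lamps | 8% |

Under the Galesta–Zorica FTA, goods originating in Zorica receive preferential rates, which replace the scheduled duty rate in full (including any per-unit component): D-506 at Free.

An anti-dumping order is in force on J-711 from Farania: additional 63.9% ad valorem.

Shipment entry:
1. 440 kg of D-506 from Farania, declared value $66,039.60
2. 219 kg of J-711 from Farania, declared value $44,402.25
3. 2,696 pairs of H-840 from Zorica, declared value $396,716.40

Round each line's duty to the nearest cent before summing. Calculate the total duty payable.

Line 1 (D-506, Farania, 440 kg, $66,039.60):
Base rate for D-506 is 13.5% + $2.89/kg.
D-506 has an FTA preferential rate, but origin Farania is not Zorica; base rate stands.
Duty = $66,039.60 × 13.5% + 440 × $2.89 = $10,186.95.
Line 2 (J-711, Farania, 219 kg, $44,402.25):
Base rate for J-711 is 7.5% + $2.07/kg.
Additional duty on J-711 from Farania: +63.9%. Applied ad valorem rate: 7.5% + 63.9% = 71.4%.
Duty = $44,402.25 × 71.4% + 219 × $2.07 = $32,156.54.
Line 3 (H-840, Zorica, 2,696 pairs, $396,716.40):
Base rate for H-840 is 35%.
Origin Zorica is the FTA partner but H-840 is not on the preference list; base rate stands.
Duty = $396,716.40 × 35% = $138,850.74.
Total = $10,186.95 + $32,156.54 + $138,850.74 = $181,194.23.

$181,194.23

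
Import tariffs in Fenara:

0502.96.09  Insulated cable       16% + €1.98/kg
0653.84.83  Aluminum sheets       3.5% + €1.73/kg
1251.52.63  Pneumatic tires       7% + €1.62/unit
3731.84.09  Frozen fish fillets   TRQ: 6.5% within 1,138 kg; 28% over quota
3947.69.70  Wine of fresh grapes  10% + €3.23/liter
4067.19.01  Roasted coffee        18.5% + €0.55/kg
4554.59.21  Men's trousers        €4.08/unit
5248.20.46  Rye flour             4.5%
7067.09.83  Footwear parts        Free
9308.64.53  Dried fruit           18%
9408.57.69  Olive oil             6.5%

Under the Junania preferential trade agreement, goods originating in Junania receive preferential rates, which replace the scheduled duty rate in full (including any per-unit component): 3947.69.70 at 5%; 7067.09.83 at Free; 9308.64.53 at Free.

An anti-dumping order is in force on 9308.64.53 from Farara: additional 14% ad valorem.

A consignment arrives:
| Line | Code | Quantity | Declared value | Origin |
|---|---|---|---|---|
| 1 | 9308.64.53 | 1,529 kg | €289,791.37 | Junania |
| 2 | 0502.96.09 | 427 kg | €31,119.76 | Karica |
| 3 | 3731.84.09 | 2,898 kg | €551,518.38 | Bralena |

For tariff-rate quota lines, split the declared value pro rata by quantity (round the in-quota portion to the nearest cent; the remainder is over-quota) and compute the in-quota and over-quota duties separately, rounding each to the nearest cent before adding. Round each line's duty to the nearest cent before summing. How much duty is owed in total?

€113,686.62

Line 1 (9308.64.53, Junania, 1,529 kg, €289,791.37):
Base rate for 9308.64.53 is 18%.
Origin Junania qualifies under the Fenara–Junania agreement and 9308.64.53 is covered: preferential rate Free applies instead.
The additional-duty order on 9308.64.53 targets Farara, not Junania; it does not apply.
Duty = €289,791.37 × 0% = €0.00.
Line 2 (0502.96.09, Karica, 427 kg, €31,119.76):
Base rate for 0502.96.09 is 16% + €1.98/kg.
Duty = €31,119.76 × 16% + 427 × €1.98 = €5,824.62.
Line 3 (3731.84.09, Bralena, 2,898 kg, €551,518.38):
Code 3731.84.09 is under a tariff-rate quota (threshold 1,138 kg). In-quota: 1,138 kg at 6.5%; over-quota: 1,760 kg at 28%.
Pro-rata value split: in-quota = €551,518.38 × 1,138/2,898 = €216,572.78; over-quota = €551,518.38 − €216,572.78 = €334,945.60.
In-quota duty = €216,572.78 × 6.5% = €14,077.23. Over-quota duty = €334,945.60 × 28% = €93,784.77.
Line duty = €14,077.23 + €93,784.77 = €107,862.00.
Total = €0.00 + €5,824.62 + €107,862.00 = €113,686.62.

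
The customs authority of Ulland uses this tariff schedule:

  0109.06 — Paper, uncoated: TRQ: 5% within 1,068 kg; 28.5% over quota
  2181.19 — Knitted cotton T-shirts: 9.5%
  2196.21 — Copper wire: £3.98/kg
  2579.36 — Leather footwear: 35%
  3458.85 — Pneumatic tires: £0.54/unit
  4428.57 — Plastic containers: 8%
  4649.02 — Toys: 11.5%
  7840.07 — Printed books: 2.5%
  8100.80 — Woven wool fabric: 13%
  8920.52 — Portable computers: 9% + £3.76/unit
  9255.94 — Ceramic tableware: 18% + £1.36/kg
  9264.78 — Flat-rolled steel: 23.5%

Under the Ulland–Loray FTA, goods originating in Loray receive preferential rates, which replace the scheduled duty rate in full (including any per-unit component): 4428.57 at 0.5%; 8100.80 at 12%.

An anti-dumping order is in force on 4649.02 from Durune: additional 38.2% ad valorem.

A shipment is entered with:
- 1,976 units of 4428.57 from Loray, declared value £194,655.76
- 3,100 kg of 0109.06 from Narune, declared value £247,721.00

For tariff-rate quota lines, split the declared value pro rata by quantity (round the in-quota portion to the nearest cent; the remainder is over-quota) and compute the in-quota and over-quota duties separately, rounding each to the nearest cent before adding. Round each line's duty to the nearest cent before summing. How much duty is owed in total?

Line 1 (4428.57, Loray, 1,976 units, £194,655.76):
Base rate for 4428.57 is 8%.
Origin Loray qualifies under the Ulland–Loray agreement and 4428.57 is covered: preferential rate 0.5% applies instead.
Duty = £194,655.76 × 0.5% = £973.28.
Line 2 (0109.06, Narune, 3,100 kg, £247,721.00):
Code 0109.06 is under a tariff-rate quota (threshold 1,068 kg). In-quota: 1,068 kg at 5%; over-quota: 2,032 kg at 28.5%.
Pro-rata value split: in-quota = £247,721.00 × 1,068/3,100 = £85,343.88; over-quota = £247,721.00 − £85,343.88 = £162,377.12.
In-quota duty = £85,343.88 × 5% = £4,267.19. Over-quota duty = £162,377.12 × 28.5% = £46,277.48.
Line duty = £4,267.19 + £46,277.48 = £50,544.67.
Total = £973.28 + £50,544.67 = £51,517.95.

£51,517.95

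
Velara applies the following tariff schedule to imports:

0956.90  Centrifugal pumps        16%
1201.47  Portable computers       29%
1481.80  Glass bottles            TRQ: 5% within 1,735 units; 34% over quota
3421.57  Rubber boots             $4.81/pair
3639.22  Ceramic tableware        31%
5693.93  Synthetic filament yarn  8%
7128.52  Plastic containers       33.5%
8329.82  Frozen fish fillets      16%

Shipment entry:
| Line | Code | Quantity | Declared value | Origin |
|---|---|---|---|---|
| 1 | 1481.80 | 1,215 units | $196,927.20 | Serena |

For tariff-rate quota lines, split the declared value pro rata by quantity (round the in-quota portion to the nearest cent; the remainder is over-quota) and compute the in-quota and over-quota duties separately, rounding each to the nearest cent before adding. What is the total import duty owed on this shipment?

$9,846.36

Line 1 (1481.80, Serena, 1,215 units, $196,927.20):
Code 1481.80 is under a tariff-rate quota (threshold 1,735 units). Quantity 1,215 units is within the quota, so the in-quota rate 5% applies to the full value.
Duty = $196,927.20 × 5% = $9,846.36.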